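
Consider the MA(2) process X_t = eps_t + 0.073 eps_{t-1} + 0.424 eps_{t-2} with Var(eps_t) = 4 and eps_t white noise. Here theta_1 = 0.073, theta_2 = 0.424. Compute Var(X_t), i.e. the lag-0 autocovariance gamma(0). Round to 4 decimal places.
\gamma(0) = 4.7404

For an MA(q) process X_t = eps_t + sum_i theta_i eps_{t-i} with
Var(eps_t) = sigma^2, the variance is
  gamma(0) = sigma^2 * (1 + sum_i theta_i^2).
  sum_i theta_i^2 = (0.073)^2 + (0.424)^2 = 0.005329 + 0.179776 = 0.185105.
  gamma(0) = 4 * (1 + 0.185105) = 4 * 1.185105 = 4.74042, which rounds to 4.7404.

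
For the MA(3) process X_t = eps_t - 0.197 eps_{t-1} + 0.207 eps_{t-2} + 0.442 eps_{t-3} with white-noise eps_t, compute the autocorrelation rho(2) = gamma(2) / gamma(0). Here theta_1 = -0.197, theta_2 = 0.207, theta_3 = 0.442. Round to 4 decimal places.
\rho(2) = 0.0939

For an MA(q) process with theta_0 = 1, the autocovariance is
  gamma(k) = sigma^2 * sum_{i=0..q-k} theta_i * theta_{i+k},
and rho(k) = gamma(k) / gamma(0). Sigma^2 cancels.
  numerator   = (1)*(0.207) + (-0.197)*(0.442) = 0.119926.
  denominator = (1)^2 + (-0.197)^2 + (0.207)^2 + (0.442)^2 = 1.277022.
  rho(2) = 0.119926 / 1.277022 = 0.0939.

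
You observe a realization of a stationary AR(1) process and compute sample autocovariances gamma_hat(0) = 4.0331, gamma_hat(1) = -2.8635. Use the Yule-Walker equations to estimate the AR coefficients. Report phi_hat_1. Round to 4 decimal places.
\hat\phi_{1} = -0.7100

The Yule-Walker equations for an AR(p) process read, in matrix form,
  Gamma_p phi = r_p,   with   (Gamma_p)_{ij} = gamma(|i - j|),
                       (r_p)_i = gamma(i),   i,j = 1..p.
Substitute the sample gammas (Toeplitz matrix and right-hand side of size 1):
  Gamma_p = [[4.0331]]
  r_p     = [-2.8635]
With p = 1 this is the single equation gamma(0) phi_1 = gamma(1):
  phi_hat_1 = gamma(1) / gamma(0) = -2.8635 / 4.0331 = -0.7100.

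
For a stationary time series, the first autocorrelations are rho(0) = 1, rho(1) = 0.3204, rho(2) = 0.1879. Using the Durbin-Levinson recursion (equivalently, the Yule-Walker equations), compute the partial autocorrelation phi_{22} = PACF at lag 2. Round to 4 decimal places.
\phi_{22} = 0.0950

The PACF at lag k is phi_{kk}, the last component of the solution
to the Yule-Walker system G_k phi = r_k where
  (G_k)_{ij} = rho(|i - j|), (r_k)_i = rho(i), i,j = 1..k.
Equivalently, Durbin-Levinson gives phi_{kk} iteratively:
  phi_{11} = rho(1)
  phi_{kk} = [rho(k) - sum_{j=1..k-1} phi_{k-1,j} rho(k-j)]
            / [1 - sum_{j=1..k-1} phi_{k-1,j} rho(j)],
  phi_{k,j} = phi_{k-1,j} - phi_{kk} phi_{k-1,k-j},  j = 1..k-1.
Step k = 1:
  phi_11 = rho(1) = 0.3204.
Step k = 2:
  phi_22 = [rho(2) - phi_11 rho(1)] / [1 - phi_11 rho(1)] = [0.1879 - (0.3204)(0.3204)] / [1 - (0.3204)(0.3204)]
         = 0.08524384 / 0.89734384 = 0.095.
Therefore phi_{22} = 0.0950.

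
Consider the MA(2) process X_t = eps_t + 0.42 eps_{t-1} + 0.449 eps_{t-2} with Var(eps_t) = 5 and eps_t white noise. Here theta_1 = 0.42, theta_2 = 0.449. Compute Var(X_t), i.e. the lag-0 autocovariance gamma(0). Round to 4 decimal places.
\gamma(0) = 6.8900

For an MA(q) process X_t = eps_t + sum_i theta_i eps_{t-i} with
Var(eps_t) = sigma^2, the variance is
  gamma(0) = sigma^2 * (1 + sum_i theta_i^2).
  sum_i theta_i^2 = (0.42)^2 + (0.449)^2 = 0.1764 + 0.201601 = 0.378001.
  gamma(0) = 5 * (1 + 0.378001) = 5 * 1.378001 = 6.890005, which rounds to 6.8900.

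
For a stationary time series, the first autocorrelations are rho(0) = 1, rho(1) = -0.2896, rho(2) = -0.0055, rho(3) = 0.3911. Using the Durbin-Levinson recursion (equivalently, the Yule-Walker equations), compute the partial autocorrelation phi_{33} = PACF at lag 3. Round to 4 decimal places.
\phi_{33} = 0.3979

The PACF at lag k is phi_{kk}, the last component of the solution
to the Yule-Walker system G_k phi = r_k where
  (G_k)_{ij} = rho(|i - j|), (r_k)_i = rho(i), i,j = 1..k.
Equivalently, Durbin-Levinson gives phi_{kk} iteratively:
  phi_{11} = rho(1)
  phi_{kk} = [rho(k) - sum_{j=1..k-1} phi_{k-1,j} rho(k-j)]
            / [1 - sum_{j=1..k-1} phi_{k-1,j} rho(j)],
  phi_{k,j} = phi_{k-1,j} - phi_{kk} phi_{k-1,k-j},  j = 1..k-1.
Step k = 1:
  phi_11 = rho(1) = -0.2896.
Step k = 2:
  phi_22 = [rho(2) - phi_11 rho(1)] / [1 - phi_11 rho(1)] = [-0.0055 - (-0.2896)(-0.2896)] / [1 - (-0.2896)(-0.2896)]
         = -0.08936816 / 0.91613184 = -0.097549.
  Update: phi_21 = phi_11 - phi_22 phi_11 = -0.2896 - (-0.097549)(-0.2896) = -0.31785.
Step k = 3:
  phi_33 = [rho(3) - phi_21 rho(2) - phi_22 rho(1)] / [1 - phi_21 rho(1) - phi_22 rho(2)]
    numerator   = 0.3911 - (-0.31785)(-0.0055) - (-0.097549)(-0.2896) = 0.3611015
    denominator = 1 - (-0.31785)(-0.2896) - (-0.097549)(-0.0055) = 0.90741402
  phi_33 = 0.3611015 / 0.90741402 = 0.3979.
Therefore phi_{33} = 0.3979.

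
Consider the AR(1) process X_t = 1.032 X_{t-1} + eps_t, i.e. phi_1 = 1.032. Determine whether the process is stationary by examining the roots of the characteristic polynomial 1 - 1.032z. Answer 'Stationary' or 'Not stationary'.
\text{Not stationary}

The AR(p) characteristic polynomial is P(z) = 1 - 1.032z.
Stationarity requires all roots to lie outside the unit circle, i.e. |z| > 1 for every root.
This is linear in z: 1 + (-1.032) z = 0  =>  z = -1/(-1.032) = 0.968992,  |z| = 0.968992.
Moduli of all roots: 0.9690.
All moduli strictly greater than 1? No.
Verdict: Not stationary.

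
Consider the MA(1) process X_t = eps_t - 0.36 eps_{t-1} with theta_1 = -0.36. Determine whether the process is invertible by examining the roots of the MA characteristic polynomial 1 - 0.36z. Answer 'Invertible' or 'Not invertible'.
\text{Invertible}

The MA(q) characteristic polynomial is P(z) = 1 - 0.36z.
Invertibility requires all roots to lie outside the unit circle, i.e. |z| > 1 for every root.
This is linear in z: 1 + (-0.36) z = 0  =>  z = -1/(-0.36) = 2.777778,  |z| = 2.777778.
Moduli of all roots: 2.7778.
All moduli strictly greater than 1? Yes.
Verdict: Invertible.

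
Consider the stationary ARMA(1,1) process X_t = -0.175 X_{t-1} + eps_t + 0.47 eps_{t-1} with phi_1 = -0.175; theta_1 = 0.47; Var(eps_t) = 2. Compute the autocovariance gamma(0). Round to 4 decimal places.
\gamma(0) = 2.1795

Multiply the model equation by X_{t-k} and take expectations. With theta_0 = psi_0 = 1 and psi_j the MA(infinity) weights, this gives
  gamma(k) - sum_i phi_i gamma(k-i) = c_k,
  c_k = sigma^2 * sum_{j=k..q} theta_j psi_{j-k}   (c_k = 0 for k > q),
using gamma(-m) = gamma(m).
psi-weights needed (psi_j = theta_j + sum_i phi_i psi_{j-i}):
  psi_1 = theta_1 + phi_1 = 0.47 + (-0.175) = 0.295
Right-hand sides:
  c_0 = sigma^2 (1 + theta_1 psi_1) = 2 * (1 + (0.47)(0.295)) = 2 * 1.13865 = 2.2773
  c_1 = sigma^2 theta_1 = 2 * (0.47) = 0.94
  c_2 = 0
Equations for k = 0 and k = 1 (AR order 1):
  gamma(0) = phi_1 gamma(1) + c_0
  gamma(1) = phi_1 gamma(0) + c_1
Substituting the second into the first: gamma(0) (1 - phi_1^2) = c_0 + phi_1 c_1, so
  gamma(0) = (c_0 + phi_1 c_1) / (1 - phi_1^2) = (2.2773 + (-0.175)(0.94)) / (1 - (-0.175)^2) = 2.1128 / 0.969375 = 2.179549.
Therefore gamma(0) = 2.1795 (to 4 decimal places).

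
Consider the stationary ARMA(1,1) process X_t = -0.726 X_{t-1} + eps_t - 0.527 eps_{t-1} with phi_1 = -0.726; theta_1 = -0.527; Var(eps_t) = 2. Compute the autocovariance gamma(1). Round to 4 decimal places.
\gamma(1) = -7.3263

Multiply the model equation by X_{t-k} and take expectations. With theta_0 = psi_0 = 1 and psi_j the MA(infinity) weights, this gives
  gamma(k) - sum_i phi_i gamma(k-i) = c_k,
  c_k = sigma^2 * sum_{j=k..q} theta_j psi_{j-k}   (c_k = 0 for k > q),
using gamma(-m) = gamma(m).
psi-weights needed (psi_j = theta_j + sum_i phi_i psi_{j-i}):
  psi_1 = theta_1 + phi_1 = -0.527 + (-0.726) = -1.253
Right-hand sides:
  c_0 = sigma^2 (1 + theta_1 psi_1) = 2 * (1 + (-0.527)(-1.253)) = 2 * 1.660331 = 3.320662
  c_1 = sigma^2 theta_1 = 2 * (-0.527) = -1.054
  c_2 = 0
Equations for k = 0 and k = 1 (AR order 1):
  gamma(0) = phi_1 gamma(1) + c_0
  gamma(1) = phi_1 gamma(0) + c_1
Substituting the second into the first: gamma(0) (1 - phi_1^2) = c_0 + phi_1 c_1, so
  gamma(0) = (c_0 + phi_1 c_1) / (1 - phi_1^2) = (3.320662 + (-0.726)(-1.054)) / (1 - (-0.726)^2) = 4.085866 / 0.472924 = 8.639583.
  gamma(1) = phi_1 gamma(0) + c_1 = (-0.726)(8.639583) + (-1.054) = -7.326337.
Therefore gamma(1) = -7.3263 (to 4 decimal places).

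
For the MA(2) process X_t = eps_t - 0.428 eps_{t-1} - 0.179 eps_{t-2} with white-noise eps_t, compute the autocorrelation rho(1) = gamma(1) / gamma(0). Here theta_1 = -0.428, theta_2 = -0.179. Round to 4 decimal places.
\rho(1) = -0.2892

For an MA(q) process with theta_0 = 1, the autocovariance is
  gamma(k) = sigma^2 * sum_{i=0..q-k} theta_i * theta_{i+k},
and rho(k) = gamma(k) / gamma(0). Sigma^2 cancels.
  numerator   = (1)*(-0.428) + (-0.428)*(-0.179) = -0.351388.
  denominator = (1)^2 + (-0.428)^2 + (-0.179)^2 = 1.215225.
  rho(1) = -0.351388 / 1.215225 = -0.2892.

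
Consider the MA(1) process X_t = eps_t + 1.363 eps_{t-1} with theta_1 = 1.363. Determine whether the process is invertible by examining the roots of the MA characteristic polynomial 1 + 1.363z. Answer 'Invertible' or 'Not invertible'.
\text{Not invertible}

The MA(q) characteristic polynomial is P(z) = 1 + 1.363z.
Invertibility requires all roots to lie outside the unit circle, i.e. |z| > 1 for every root.
This is linear in z: 1 + (1.363) z = 0  =>  z = -1/(1.363) = -0.733676,  |z| = 0.733676.
Moduli of all roots: 0.7337.
All moduli strictly greater than 1? No.
Verdict: Not invertible.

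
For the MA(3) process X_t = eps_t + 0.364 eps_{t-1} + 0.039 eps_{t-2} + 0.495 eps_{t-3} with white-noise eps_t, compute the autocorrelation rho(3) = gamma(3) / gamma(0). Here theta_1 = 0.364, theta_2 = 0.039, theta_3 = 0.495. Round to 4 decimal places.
\rho(3) = 0.3589

For an MA(q) process with theta_0 = 1, the autocovariance is
  gamma(k) = sigma^2 * sum_{i=0..q-k} theta_i * theta_{i+k},
and rho(k) = gamma(k) / gamma(0). Sigma^2 cancels.
  numerator   = (1)*(0.495) = 0.495.
  denominator = (1)^2 + (0.364)^2 + (0.039)^2 + (0.495)^2 = 1.379042.
  rho(3) = 0.495 / 1.379042 = 0.3589.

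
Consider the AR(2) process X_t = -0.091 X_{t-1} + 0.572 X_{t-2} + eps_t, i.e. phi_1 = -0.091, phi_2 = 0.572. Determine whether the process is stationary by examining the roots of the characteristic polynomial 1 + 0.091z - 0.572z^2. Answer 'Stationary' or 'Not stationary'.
\text{Stationary}

The AR(p) characteristic polynomial is P(z) = 1 + 0.091z - 0.572z^2.
Stationarity requires all roots to lie outside the unit circle, i.e. |z| > 1 for every root.
Set 1 + (0.091) z + (-0.572) z^2 = 0, i.e. a z^2 + b z + c = 0 with a = -0.572, b = 0.091, c = 1.
Discriminant D = b^2 - 4ac = (0.091)^2 - 4*(-0.572)*1 = 0.008281 - (-2.288) = 2.296281.
D >= 0, so the roots are real: z = (-b +/- sqrt(D)) / (2a) = (-0.091 +/- 1.515348) / (-1.144).
  z_1 = (-0.091 + 1.515348) / (-1.144) = -1.2451,   |z_1| = 1.2451.
  z_2 = (-0.091 - 1.515348) / (-1.144) = 1.4042,   |z_2| = 1.4042.
Moduli of all roots: 1.2451, 1.4042.
All moduli strictly greater than 1? Yes.
Verdict: Stationary.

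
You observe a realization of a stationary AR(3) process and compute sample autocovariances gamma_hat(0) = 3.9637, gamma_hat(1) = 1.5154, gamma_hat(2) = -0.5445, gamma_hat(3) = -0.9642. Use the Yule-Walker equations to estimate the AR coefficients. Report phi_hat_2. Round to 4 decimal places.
\hat\phi_{2} = -0.3010

The Yule-Walker equations for an AR(p) process read, in matrix form,
  Gamma_p phi = r_p,   with   (Gamma_p)_{ij} = gamma(|i - j|),
                       (r_p)_i = gamma(i),   i,j = 1..p.
Substitute the sample gammas (Toeplitz matrix and right-hand side of size 3):
  Gamma_p = [[3.9637, 1.5154, -0.5445], [1.5154, 3.9637, 1.5154], [-0.5445, 1.5154, 3.9637]]
  r_p     = [1.5154, -0.5445, -0.9642]
Written out (R1..R3):
  (R1) 3.9637 phi_1 + 1.5154 phi_2 - 0.5445 phi_3 = 1.5154
  (R2) 1.5154 phi_1 + 3.9637 phi_2 + 1.5154 phi_3 = -0.5445
  (R3) -0.5445 phi_1 + 1.5154 phi_2 + 3.9637 phi_3 = -0.9642
Gaussian elimination:
  R2 <- R2 - (1.5154/3.9637) R1 = R2 - (0.38232) R1:  3.384333 phi_2 + 1.723573 phi_3 = -1.123867
  R3 <- R3 - (-0.5445/3.9637) R1 = R3 - (-0.137372) R1:  1.723573 phi_2 + 3.888901 phi_3 = -0.756027
  R3 <- R3 - (1.723573/3.384333) R2 = R3 - (0.50928) R2:  3.01112 phi_3 = -0.183664
Back-substitution:
  phi_hat_3 = -0.183664 / 3.01112 = -0.060995
  phi_hat_2 = (-1.123867 - (1.723573)(-0.060995)) / 3.384333 = -0.301016
  phi_hat_1 = (1.5154 - (1.5154)(-0.301016) - (-0.5445)(-0.060995)) / 3.9637 = 0.489025
So phi_hat = [0.4890, -0.3010, -0.0610].
Therefore phi_hat_2 = -0.3010.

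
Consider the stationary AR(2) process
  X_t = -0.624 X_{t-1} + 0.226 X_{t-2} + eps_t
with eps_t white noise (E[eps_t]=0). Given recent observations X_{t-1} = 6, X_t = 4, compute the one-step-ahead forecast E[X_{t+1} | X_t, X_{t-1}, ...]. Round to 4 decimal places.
E[X_{t+1} \mid \mathcal F_t] = -1.1400

For an AR(p) model X_t = c + sum_i phi_i X_{t-i} + eps_t, the
one-step-ahead conditional mean is
  E[X_{t+1} | X_t, ...] = c + sum_i phi_i X_{t+1-i}.
Substitute known values:
  E[X_{t+1} | ...] = (-0.624) * (4) + (0.226) * (6)
                   = -1.1400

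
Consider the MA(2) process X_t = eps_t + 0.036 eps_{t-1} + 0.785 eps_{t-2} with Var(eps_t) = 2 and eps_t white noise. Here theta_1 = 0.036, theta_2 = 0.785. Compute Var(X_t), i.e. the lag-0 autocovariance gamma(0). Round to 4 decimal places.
\gamma(0) = 3.2350

For an MA(q) process X_t = eps_t + sum_i theta_i eps_{t-i} with
Var(eps_t) = sigma^2, the variance is
  gamma(0) = sigma^2 * (1 + sum_i theta_i^2).
  sum_i theta_i^2 = (0.036)^2 + (0.785)^2 = 0.001296 + 0.616225 = 0.617521.
  gamma(0) = 2 * (1 + 0.617521) = 2 * 1.617521 = 3.235042, which rounds to 3.2350.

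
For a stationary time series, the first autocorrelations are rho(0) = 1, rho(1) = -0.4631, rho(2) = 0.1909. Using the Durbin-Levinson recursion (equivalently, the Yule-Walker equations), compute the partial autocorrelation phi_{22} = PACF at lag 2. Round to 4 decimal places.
\phi_{22} = -0.0300

The PACF at lag k is phi_{kk}, the last component of the solution
to the Yule-Walker system G_k phi = r_k where
  (G_k)_{ij} = rho(|i - j|), (r_k)_i = rho(i), i,j = 1..k.
Equivalently, Durbin-Levinson gives phi_{kk} iteratively:
  phi_{11} = rho(1)
  phi_{kk} = [rho(k) - sum_{j=1..k-1} phi_{k-1,j} rho(k-j)]
            / [1 - sum_{j=1..k-1} phi_{k-1,j} rho(j)],
  phi_{k,j} = phi_{k-1,j} - phi_{kk} phi_{k-1,k-j},  j = 1..k-1.
Step k = 1:
  phi_11 = rho(1) = -0.4631.
Step k = 2:
  phi_22 = [rho(2) - phi_11 rho(1)] / [1 - phi_11 rho(1)] = [0.1909 - (-0.4631)(-0.4631)] / [1 - (-0.4631)(-0.4631)]
         = -0.02356161 / 0.78553839 = -0.03.
Therefore phi_{22} = -0.0300.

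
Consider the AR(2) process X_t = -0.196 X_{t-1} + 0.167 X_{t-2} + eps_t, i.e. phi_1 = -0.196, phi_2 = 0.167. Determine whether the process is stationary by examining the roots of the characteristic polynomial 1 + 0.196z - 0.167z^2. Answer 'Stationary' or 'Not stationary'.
\text{Stationary}

The AR(p) characteristic polynomial is P(z) = 1 + 0.196z - 0.167z^2.
Stationarity requires all roots to lie outside the unit circle, i.e. |z| > 1 for every root.
Set 1 + (0.196) z + (-0.167) z^2 = 0, i.e. a z^2 + b z + c = 0 with a = -0.167, b = 0.196, c = 1.
Discriminant D = b^2 - 4ac = (0.196)^2 - 4*(-0.167)*1 = 0.038416 - (-0.668) = 0.706416.
D >= 0, so the roots are real: z = (-b +/- sqrt(D)) / (2a) = (-0.196 +/- 0.840486) / (-0.334).
  z_1 = (-0.196 + 0.840486) / (-0.334) = -1.9296,   |z_1| = 1.9296.
  z_2 = (-0.196 - 0.840486) / (-0.334) = 3.1033,   |z_2| = 3.1033.
Moduli of all roots: 1.9296, 3.1033.
All moduli strictly greater than 1? Yes.
Verdict: Stationary.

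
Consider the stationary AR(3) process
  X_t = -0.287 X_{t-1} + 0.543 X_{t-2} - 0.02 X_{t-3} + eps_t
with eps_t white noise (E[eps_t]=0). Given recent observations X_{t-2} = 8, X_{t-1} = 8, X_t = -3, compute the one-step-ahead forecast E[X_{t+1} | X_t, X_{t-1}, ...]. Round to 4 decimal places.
E[X_{t+1} \mid \mathcal F_t] = 5.0450

For an AR(p) model X_t = c + sum_i phi_i X_{t-i} + eps_t, the
one-step-ahead conditional mean is
  E[X_{t+1} | X_t, ...] = c + sum_i phi_i X_{t+1-i}.
Substitute known values:
  E[X_{t+1} | ...] = (-0.287) * (-3) + (0.543) * (8) + (-0.02) * (8)
                   = 5.0450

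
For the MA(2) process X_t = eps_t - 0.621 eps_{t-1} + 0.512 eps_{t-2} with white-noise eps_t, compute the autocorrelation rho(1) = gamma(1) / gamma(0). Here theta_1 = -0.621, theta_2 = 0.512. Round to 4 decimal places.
\rho(1) = -0.5698

For an MA(q) process with theta_0 = 1, the autocovariance is
  gamma(k) = sigma^2 * sum_{i=0..q-k} theta_i * theta_{i+k},
and rho(k) = gamma(k) / gamma(0). Sigma^2 cancels.
  numerator   = (1)*(-0.621) + (-0.621)*(0.512) = -0.938952.
  denominator = (1)^2 + (-0.621)^2 + (0.512)^2 = 1.647785.
  rho(1) = -0.938952 / 1.647785 = -0.5698.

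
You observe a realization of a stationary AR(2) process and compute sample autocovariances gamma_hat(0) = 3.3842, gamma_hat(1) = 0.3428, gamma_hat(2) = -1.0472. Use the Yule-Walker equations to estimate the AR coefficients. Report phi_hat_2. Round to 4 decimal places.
\hat\phi_{2} = -0.3230

The Yule-Walker equations for an AR(p) process read, in matrix form,
  Gamma_p phi = r_p,   with   (Gamma_p)_{ij} = gamma(|i - j|),
                       (r_p)_i = gamma(i),   i,j = 1..p.
Substitute the sample gammas (Toeplitz matrix and right-hand side of size 2):
  Gamma_p = [[3.3842, 0.3428], [0.3428, 3.3842]]
  r_p     = [0.3428, -1.0472]
Written out:
  3.3842 phi_1 + 0.3428 phi_2 = 0.3428
  0.3428 phi_1 + 3.3842 phi_2 = -1.0472
Solve by Cramer's rule:
  det = gamma(0)^2 - gamma(1)^2 = (3.3842)^2 - (0.3428)^2 = 11.45280964 - 0.11751184 = 11.3352978
  phi_hat_1 = [gamma(1) gamma(0) - gamma(1) gamma(2)] / det = [(0.3428)(3.3842) - (0.3428)(-1.0472)] / 11.3352978 = 1.51908392 / 11.3352978 = 0.134
  phi_hat_2 = [gamma(0) gamma(2) - gamma(1)^2] / det = [(3.3842)(-1.0472) - (0.3428)^2] / 11.3352978 = -3.66144608 / 11.3352978 = -0.323
So phi_hat = [0.1340, -0.3230].
Therefore phi_hat_2 = -0.3230.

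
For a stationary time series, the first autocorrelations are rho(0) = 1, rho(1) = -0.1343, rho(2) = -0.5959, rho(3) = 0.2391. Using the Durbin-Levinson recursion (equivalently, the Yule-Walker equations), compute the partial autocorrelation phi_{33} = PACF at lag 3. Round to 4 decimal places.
\phi_{33} = 0.0419

The PACF at lag k is phi_{kk}, the last component of the solution
to the Yule-Walker system G_k phi = r_k where
  (G_k)_{ij} = rho(|i - j|), (r_k)_i = rho(i), i,j = 1..k.
Equivalently, Durbin-Levinson gives phi_{kk} iteratively:
  phi_{11} = rho(1)
  phi_{kk} = [rho(k) - sum_{j=1..k-1} phi_{k-1,j} rho(k-j)]
            / [1 - sum_{j=1..k-1} phi_{k-1,j} rho(j)],
  phi_{k,j} = phi_{k-1,j} - phi_{kk} phi_{k-1,k-j},  j = 1..k-1.
Step k = 1:
  phi_11 = rho(1) = -0.1343.
Step k = 2:
  phi_22 = [rho(2) - phi_11 rho(1)] / [1 - phi_11 rho(1)] = [-0.5959 - (-0.1343)(-0.1343)] / [1 - (-0.1343)(-0.1343)]
         = -0.61393649 / 0.98196351 = -0.625213.
  Update: phi_21 = phi_11 - phi_22 phi_11 = -0.1343 - (-0.625213)(-0.1343) = -0.218266.
Step k = 3:
  phi_33 = [rho(3) - phi_21 rho(2) - phi_22 rho(1)] / [1 - phi_21 rho(1) - phi_22 rho(2)]
    numerator   = 0.2391 - (-0.218266)(-0.5959) - (-0.625213)(-0.1343) = 0.02506909
    denominator = 1 - (-0.218266)(-0.1343) - (-0.625213)(-0.5959) = 0.59812235
  phi_33 = 0.02506909 / 0.59812235 = 0.0419.
Therefore phi_{33} = 0.0419.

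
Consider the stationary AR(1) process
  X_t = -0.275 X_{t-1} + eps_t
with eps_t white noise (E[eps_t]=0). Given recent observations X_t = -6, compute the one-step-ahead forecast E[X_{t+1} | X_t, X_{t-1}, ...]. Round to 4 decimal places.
E[X_{t+1} \mid \mathcal F_t] = 1.6500

For an AR(p) model X_t = c + sum_i phi_i X_{t-i} + eps_t, the
one-step-ahead conditional mean is
  E[X_{t+1} | X_t, ...] = c + sum_i phi_i X_{t+1-i}.
Substitute known values:
  E[X_{t+1} | ...] = (-0.275) * (-6)
                   = 1.6500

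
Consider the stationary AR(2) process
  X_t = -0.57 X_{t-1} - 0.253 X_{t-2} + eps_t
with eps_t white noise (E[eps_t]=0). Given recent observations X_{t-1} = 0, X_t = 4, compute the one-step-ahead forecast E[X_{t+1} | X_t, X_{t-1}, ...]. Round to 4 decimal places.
E[X_{t+1} \mid \mathcal F_t] = -2.2800

For an AR(p) model X_t = c + sum_i phi_i X_{t-i} + eps_t, the
one-step-ahead conditional mean is
  E[X_{t+1} | X_t, ...] = c + sum_i phi_i X_{t+1-i}.
Substitute known values:
  E[X_{t+1} | ...] = (-0.57) * (4) + (-0.253) * (0)
                   = -2.2800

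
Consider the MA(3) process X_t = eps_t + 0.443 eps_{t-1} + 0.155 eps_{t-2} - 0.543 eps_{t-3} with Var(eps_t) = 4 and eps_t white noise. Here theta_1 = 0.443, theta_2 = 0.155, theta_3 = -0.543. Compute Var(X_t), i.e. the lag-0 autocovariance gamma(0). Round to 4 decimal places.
\gamma(0) = 6.0605

For an MA(q) process X_t = eps_t + sum_i theta_i eps_{t-i} with
Var(eps_t) = sigma^2, the variance is
  gamma(0) = sigma^2 * (1 + sum_i theta_i^2).
  sum_i theta_i^2 = (0.443)^2 + (0.155)^2 + (-0.543)^2 = 0.196249 + 0.024025 + 0.294849 = 0.515123.
  gamma(0) = 4 * (1 + 0.515123) = 4 * 1.515123 = 6.060492, which rounds to 6.0605.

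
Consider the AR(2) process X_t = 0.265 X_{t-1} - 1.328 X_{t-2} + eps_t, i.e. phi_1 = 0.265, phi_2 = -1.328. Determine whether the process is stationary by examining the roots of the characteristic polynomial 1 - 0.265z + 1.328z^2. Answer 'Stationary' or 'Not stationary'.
\text{Not stationary}

The AR(p) characteristic polynomial is P(z) = 1 - 0.265z + 1.328z^2.
Stationarity requires all roots to lie outside the unit circle, i.e. |z| > 1 for every root.
Set 1 + (-0.265) z + (1.328) z^2 = 0, i.e. a z^2 + b z + c = 0 with a = 1.328, b = -0.265, c = 1.
Discriminant D = b^2 - 4ac = (-0.265)^2 - 4*(1.328)*1 = 0.070225 - (5.312) = -5.241775.
D < 0, so the roots are the complex-conjugate pair z = (-b +/- i sqrt(-D)) / (2a) = 0.0998 +/- 0.862i.
For a conjugate pair |z|^2 = z * conj(z) = (product of roots) = c/a = 1/(1.328) = 0.753012, so |z| = sqrt(0.753012) = 0.8678 for both roots.
Moduli of all roots: 0.8678, 0.8678.
All moduli strictly greater than 1? No.
Verdict: Not stationary.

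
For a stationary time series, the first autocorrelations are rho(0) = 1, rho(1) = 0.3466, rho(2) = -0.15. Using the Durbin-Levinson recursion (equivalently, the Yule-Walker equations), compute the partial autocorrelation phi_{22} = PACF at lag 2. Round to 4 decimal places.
\phi_{22} = -0.3070

The PACF at lag k is phi_{kk}, the last component of the solution
to the Yule-Walker system G_k phi = r_k where
  (G_k)_{ij} = rho(|i - j|), (r_k)_i = rho(i), i,j = 1..k.
Equivalently, Durbin-Levinson gives phi_{kk} iteratively:
  phi_{11} = rho(1)
  phi_{kk} = [rho(k) - sum_{j=1..k-1} phi_{k-1,j} rho(k-j)]
            / [1 - sum_{j=1..k-1} phi_{k-1,j} rho(j)],
  phi_{k,j} = phi_{k-1,j} - phi_{kk} phi_{k-1,k-j},  j = 1..k-1.
Step k = 1:
  phi_11 = rho(1) = 0.3466.
Step k = 2:
  phi_22 = [rho(2) - phi_11 rho(1)] / [1 - phi_11 rho(1)] = [-0.15 - (0.3466)(0.3466)] / [1 - (0.3466)(0.3466)]
         = -0.27013156 / 0.87986844 = -0.307.
Therefore phi_{22} = -0.3070.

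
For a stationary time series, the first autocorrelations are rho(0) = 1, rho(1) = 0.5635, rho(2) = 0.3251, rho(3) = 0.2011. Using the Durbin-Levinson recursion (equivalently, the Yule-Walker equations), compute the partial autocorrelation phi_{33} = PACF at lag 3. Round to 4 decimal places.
\phi_{33} = 0.0201

The PACF at lag k is phi_{kk}, the last component of the solution
to the Yule-Walker system G_k phi = r_k where
  (G_k)_{ij} = rho(|i - j|), (r_k)_i = rho(i), i,j = 1..k.
Equivalently, Durbin-Levinson gives phi_{kk} iteratively:
  phi_{11} = rho(1)
  phi_{kk} = [rho(k) - sum_{j=1..k-1} phi_{k-1,j} rho(k-j)]
            / [1 - sum_{j=1..k-1} phi_{k-1,j} rho(j)],
  phi_{k,j} = phi_{k-1,j} - phi_{kk} phi_{k-1,k-j},  j = 1..k-1.
Step k = 1:
  phi_11 = rho(1) = 0.5635.
Step k = 2:
  phi_22 = [rho(2) - phi_11 rho(1)] / [1 - phi_11 rho(1)] = [0.3251 - (0.5635)(0.5635)] / [1 - (0.5635)(0.5635)]
         = 0.00756775 / 0.68246775 = 0.011089.
  Update: phi_21 = phi_11 - phi_22 phi_11 = 0.5635 - (0.011089)(0.5635) = 0.557251.
Step k = 3:
  phi_33 = [rho(3) - phi_21 rho(2) - phi_22 rho(1)] / [1 - phi_21 rho(1) - phi_22 rho(2)]
    numerator   = 0.2011 - (0.557251)(0.3251) - (0.011089)(0.5635) = 0.01368901
    denominator = 1 - (0.557251)(0.5635) - (0.011089)(0.3251) = 0.68238383
  phi_33 = 0.01368901 / 0.68238383 = 0.0201.
Therefore phi_{33} = 0.0201.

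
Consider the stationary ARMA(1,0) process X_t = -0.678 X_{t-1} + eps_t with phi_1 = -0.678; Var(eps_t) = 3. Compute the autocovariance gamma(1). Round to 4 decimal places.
\gamma(1) = -3.7645

Multiply the model equation by X_{t-k} and take expectations. With theta_0 = psi_0 = 1 and psi_j the MA(infinity) weights, this gives
  gamma(k) - sum_i phi_i gamma(k-i) = c_k,
  c_k = sigma^2 * sum_{j=k..q} theta_j psi_{j-k}   (c_k = 0 for k > q),
using gamma(-m) = gamma(m).
Pure AR (q = 0): c_0 = sigma^2 = 3, c_k = 0 for k >= 1.
Equations for k = 0 and k = 1 (AR order 1):
  gamma(0) = phi_1 gamma(1) + c_0
  gamma(1) = phi_1 gamma(0) + c_1
Substituting the second into the first: gamma(0) (1 - phi_1^2) = c_0 + phi_1 c_1, so
  gamma(0) = c_0 / (1 - phi_1^2) = 3 / (1 - (-0.678)^2) = 3 / 0.540316 = 5.552306.
  gamma(1) = phi_1 gamma(0) = (-0.678)(5.552306) = -3.764464.
Therefore gamma(1) = -3.7645 (to 4 decimal places).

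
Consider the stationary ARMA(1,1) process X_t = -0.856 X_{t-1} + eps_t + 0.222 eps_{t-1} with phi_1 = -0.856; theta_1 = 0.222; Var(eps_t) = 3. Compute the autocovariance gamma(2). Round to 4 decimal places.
\gamma(2) = 4.9341

Multiply the model equation by X_{t-k} and take expectations. With theta_0 = psi_0 = 1 and psi_j the MA(infinity) weights, this gives
  gamma(k) - sum_i phi_i gamma(k-i) = c_k,
  c_k = sigma^2 * sum_{j=k..q} theta_j psi_{j-k}   (c_k = 0 for k > q),
using gamma(-m) = gamma(m).
psi-weights needed (psi_j = theta_j + sum_i phi_i psi_{j-i}):
  psi_1 = theta_1 + phi_1 = 0.222 + (-0.856) = -0.634
Right-hand sides:
  c_0 = sigma^2 (1 + theta_1 psi_1) = 3 * (1 + (0.222)(-0.634)) = 3 * 0.859252 = 2.577756
  c_1 = sigma^2 theta_1 = 3 * (0.222) = 0.666
  c_2 = 0
Equations for k = 0 and k = 1 (AR order 1):
  gamma(0) = phi_1 gamma(1) + c_0
  gamma(1) = phi_1 gamma(0) + c_1
Substituting the second into the first: gamma(0) (1 - phi_1^2) = c_0 + phi_1 c_1, so
  gamma(0) = (c_0 + phi_1 c_1) / (1 - phi_1^2) = (2.577756 + (-0.856)(0.666)) / (1 - (-0.856)^2) = 2.00766 / 0.267264 = 7.511898.
  gamma(1) = phi_1 gamma(0) + c_1 = (-0.856)(7.511898) + (0.666) = -5.764185.
For k = 2 (> q): gamma(2) = phi_1 gamma(1) = (-0.856)(-5.764185) = 4.934142.
Therefore gamma(2) = 4.9341 (to 4 decimal places).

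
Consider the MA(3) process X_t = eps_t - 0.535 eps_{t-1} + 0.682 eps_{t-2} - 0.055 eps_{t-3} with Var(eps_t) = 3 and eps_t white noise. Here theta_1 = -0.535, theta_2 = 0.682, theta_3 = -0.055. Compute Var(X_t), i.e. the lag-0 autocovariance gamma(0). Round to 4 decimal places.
\gamma(0) = 5.2631

For an MA(q) process X_t = eps_t + sum_i theta_i eps_{t-i} with
Var(eps_t) = sigma^2, the variance is
  gamma(0) = sigma^2 * (1 + sum_i theta_i^2).
  sum_i theta_i^2 = (-0.535)^2 + (0.682)^2 + (-0.055)^2 = 0.286225 + 0.465124 + 0.003025 = 0.754374.
  gamma(0) = 3 * (1 + 0.754374) = 3 * 1.754374 = 5.263122, which rounds to 5.2631.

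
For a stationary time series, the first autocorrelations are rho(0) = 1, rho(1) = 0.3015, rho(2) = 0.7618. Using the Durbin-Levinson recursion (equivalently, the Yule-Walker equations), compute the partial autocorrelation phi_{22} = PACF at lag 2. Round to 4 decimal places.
\phi_{22} = 0.7380

The PACF at lag k is phi_{kk}, the last component of the solution
to the Yule-Walker system G_k phi = r_k where
  (G_k)_{ij} = rho(|i - j|), (r_k)_i = rho(i), i,j = 1..k.
Equivalently, Durbin-Levinson gives phi_{kk} iteratively:
  phi_{11} = rho(1)
  phi_{kk} = [rho(k) - sum_{j=1..k-1} phi_{k-1,j} rho(k-j)]
            / [1 - sum_{j=1..k-1} phi_{k-1,j} rho(j)],
  phi_{k,j} = phi_{k-1,j} - phi_{kk} phi_{k-1,k-j},  j = 1..k-1.
Step k = 1:
  phi_11 = rho(1) = 0.3015.
Step k = 2:
  phi_22 = [rho(2) - phi_11 rho(1)] / [1 - phi_11 rho(1)] = [0.7618 - (0.3015)(0.3015)] / [1 - (0.3015)(0.3015)]
         = 0.67089775 / 0.90909775 = 0.738.
Therefore phi_{22} = 0.7380.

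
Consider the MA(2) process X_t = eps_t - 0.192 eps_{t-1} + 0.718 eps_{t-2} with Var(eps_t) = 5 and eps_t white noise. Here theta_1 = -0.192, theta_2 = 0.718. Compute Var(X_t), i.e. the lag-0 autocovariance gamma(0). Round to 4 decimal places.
\gamma(0) = 7.7619

For an MA(q) process X_t = eps_t + sum_i theta_i eps_{t-i} with
Var(eps_t) = sigma^2, the variance is
  gamma(0) = sigma^2 * (1 + sum_i theta_i^2).
  sum_i theta_i^2 = (-0.192)^2 + (0.718)^2 = 0.036864 + 0.515524 = 0.552388.
  gamma(0) = 5 * (1 + 0.552388) = 5 * 1.552388 = 7.76194, which rounds to 7.7619.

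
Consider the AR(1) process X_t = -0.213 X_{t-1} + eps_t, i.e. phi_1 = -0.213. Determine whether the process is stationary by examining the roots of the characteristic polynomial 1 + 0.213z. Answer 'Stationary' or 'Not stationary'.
\text{Stationary}

The AR(p) characteristic polynomial is P(z) = 1 + 0.213z.
Stationarity requires all roots to lie outside the unit circle, i.e. |z| > 1 for every root.
This is linear in z: 1 + (0.213) z = 0  =>  z = -1/(0.213) = -4.694836,  |z| = 4.694836.
Moduli of all roots: 4.6948.
All moduli strictly greater than 1? Yes.
Verdict: Stationary.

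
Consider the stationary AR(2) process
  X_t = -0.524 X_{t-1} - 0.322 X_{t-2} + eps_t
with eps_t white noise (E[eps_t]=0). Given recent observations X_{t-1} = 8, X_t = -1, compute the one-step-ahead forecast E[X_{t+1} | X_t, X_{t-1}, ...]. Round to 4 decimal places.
E[X_{t+1} \mid \mathcal F_t] = -2.0520

For an AR(p) model X_t = c + sum_i phi_i X_{t-i} + eps_t, the
one-step-ahead conditional mean is
  E[X_{t+1} | X_t, ...] = c + sum_i phi_i X_{t+1-i}.
Substitute known values:
  E[X_{t+1} | ...] = (-0.524) * (-1) + (-0.322) * (8)
                   = -2.0520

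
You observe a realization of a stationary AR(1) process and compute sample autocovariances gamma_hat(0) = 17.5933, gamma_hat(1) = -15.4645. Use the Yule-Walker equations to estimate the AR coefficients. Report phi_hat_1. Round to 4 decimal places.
\hat\phi_{1} = -0.8790

The Yule-Walker equations for an AR(p) process read, in matrix form,
  Gamma_p phi = r_p,   with   (Gamma_p)_{ij} = gamma(|i - j|),
                       (r_p)_i = gamma(i),   i,j = 1..p.
Substitute the sample gammas (Toeplitz matrix and right-hand side of size 1):
  Gamma_p = [[17.5933]]
  r_p     = [-15.4645]
With p = 1 this is the single equation gamma(0) phi_1 = gamma(1):
  phi_hat_1 = gamma(1) / gamma(0) = -15.4645 / 17.5933 = -0.8790.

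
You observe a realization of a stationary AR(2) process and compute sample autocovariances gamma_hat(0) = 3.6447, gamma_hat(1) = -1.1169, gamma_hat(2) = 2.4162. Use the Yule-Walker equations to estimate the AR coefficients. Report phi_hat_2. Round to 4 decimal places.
\hat\phi_{2} = 0.6280

The Yule-Walker equations for an AR(p) process read, in matrix form,
  Gamma_p phi = r_p,   with   (Gamma_p)_{ij} = gamma(|i - j|),
                       (r_p)_i = gamma(i),   i,j = 1..p.
Substitute the sample gammas (Toeplitz matrix and right-hand side of size 2):
  Gamma_p = [[3.6447, -1.1169], [-1.1169, 3.6447]]
  r_p     = [-1.1169, 2.4162]
Written out:
  3.6447 phi_1 - 1.1169 phi_2 = -1.1169
  -1.1169 phi_1 + 3.6447 phi_2 = 2.4162
Solve by Cramer's rule:
  det = gamma(0)^2 - gamma(1)^2 = (3.6447)^2 - (-1.1169)^2 = 13.28383809 - 1.24746561 = 12.03637248
  phi_hat_1 = [gamma(1) gamma(0) - gamma(1) gamma(2)] / det = [(-1.1169)(3.6447) - (-1.1169)(2.4162)] / 12.03637248 = -1.37211165 / 12.03637248 = -0.114
  phi_hat_2 = [gamma(0) gamma(2) - gamma(1)^2] / det = [(3.6447)(2.4162) - (-1.1169)^2] / 12.03637248 = 7.55885853 / 12.03637248 = 0.628
So phi_hat = [-0.1140, 0.6280].
Therefore phi_hat_2 = 0.6280.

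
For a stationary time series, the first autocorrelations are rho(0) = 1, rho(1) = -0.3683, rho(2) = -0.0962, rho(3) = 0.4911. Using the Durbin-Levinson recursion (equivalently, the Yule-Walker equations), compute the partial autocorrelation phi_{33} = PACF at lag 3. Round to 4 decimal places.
\phi_{33} = 0.4330

The PACF at lag k is phi_{kk}, the last component of the solution
to the Yule-Walker system G_k phi = r_k where
  (G_k)_{ij} = rho(|i - j|), (r_k)_i = rho(i), i,j = 1..k.
Equivalently, Durbin-Levinson gives phi_{kk} iteratively:
  phi_{11} = rho(1)
  phi_{kk} = [rho(k) - sum_{j=1..k-1} phi_{k-1,j} rho(k-j)]
            / [1 - sum_{j=1..k-1} phi_{k-1,j} rho(j)],
  phi_{k,j} = phi_{k-1,j} - phi_{kk} phi_{k-1,k-j},  j = 1..k-1.
Step k = 1:
  phi_11 = rho(1) = -0.3683.
Step k = 2:
  phi_22 = [rho(2) - phi_11 rho(1)] / [1 - phi_11 rho(1)] = [-0.0962 - (-0.3683)(-0.3683)] / [1 - (-0.3683)(-0.3683)]
         = -0.23184489 / 0.86435511 = -0.268229.
  Update: phi_21 = phi_11 - phi_22 phi_11 = -0.3683 - (-0.268229)(-0.3683) = -0.467089.
Step k = 3:
  phi_33 = [rho(3) - phi_21 rho(2) - phi_22 rho(1)] / [1 - phi_21 rho(1) - phi_22 rho(2)]
    numerator   = 0.4911 - (-0.467089)(-0.0962) - (-0.268229)(-0.3683) = 0.34737742
    denominator = 1 - (-0.467089)(-0.3683) - (-0.268229)(-0.0962) = 0.80216765
  phi_33 = 0.34737742 / 0.80216765 = 0.433.
Therefore phi_{33} = 0.4330.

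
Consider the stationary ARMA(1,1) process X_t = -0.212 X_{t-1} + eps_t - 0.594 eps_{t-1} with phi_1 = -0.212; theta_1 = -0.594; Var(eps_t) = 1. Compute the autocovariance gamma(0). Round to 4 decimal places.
\gamma(0) = 1.6802

Multiply the model equation by X_{t-k} and take expectations. With theta_0 = psi_0 = 1 and psi_j the MA(infinity) weights, this gives
  gamma(k) - sum_i phi_i gamma(k-i) = c_k,
  c_k = sigma^2 * sum_{j=k..q} theta_j psi_{j-k}   (c_k = 0 for k > q),
using gamma(-m) = gamma(m).
psi-weights needed (psi_j = theta_j + sum_i phi_i psi_{j-i}):
  psi_1 = theta_1 + phi_1 = -0.594 + (-0.212) = -0.806
Right-hand sides:
  c_0 = sigma^2 (1 + theta_1 psi_1) = 1 * (1 + (-0.594)(-0.806)) = 1 * 1.478764 = 1.478764
  c_1 = sigma^2 theta_1 = 1 * (-0.594) = -0.594
  c_2 = 0
Equations for k = 0 and k = 1 (AR order 1):
  gamma(0) = phi_1 gamma(1) + c_0
  gamma(1) = phi_1 gamma(0) + c_1
Substituting the second into the first: gamma(0) (1 - phi_1^2) = c_0 + phi_1 c_1, so
  gamma(0) = (c_0 + phi_1 c_1) / (1 - phi_1^2) = (1.478764 + (-0.212)(-0.594)) / (1 - (-0.212)^2) = 1.604692 / 0.955056 = 1.680207.
Therefore gamma(0) = 1.6802 (to 4 decimal places).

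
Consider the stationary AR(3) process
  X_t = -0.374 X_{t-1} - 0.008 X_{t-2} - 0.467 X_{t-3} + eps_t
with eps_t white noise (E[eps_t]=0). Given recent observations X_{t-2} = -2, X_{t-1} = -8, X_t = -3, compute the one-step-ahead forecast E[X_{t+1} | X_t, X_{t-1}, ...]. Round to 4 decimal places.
E[X_{t+1} \mid \mathcal F_t] = 2.1200

For an AR(p) model X_t = c + sum_i phi_i X_{t-i} + eps_t, the
one-step-ahead conditional mean is
  E[X_{t+1} | X_t, ...] = c + sum_i phi_i X_{t+1-i}.
Substitute known values:
  E[X_{t+1} | ...] = (-0.374) * (-3) + (-0.008) * (-8) + (-0.467) * (-2)
                   = 2.1200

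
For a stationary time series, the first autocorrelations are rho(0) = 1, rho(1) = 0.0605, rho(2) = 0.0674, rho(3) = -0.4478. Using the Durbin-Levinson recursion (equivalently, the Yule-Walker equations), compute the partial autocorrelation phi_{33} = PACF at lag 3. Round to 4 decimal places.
\phi_{33} = -0.4590

The PACF at lag k is phi_{kk}, the last component of the solution
to the Yule-Walker system G_k phi = r_k where
  (G_k)_{ij} = rho(|i - j|), (r_k)_i = rho(i), i,j = 1..k.
Equivalently, Durbin-Levinson gives phi_{kk} iteratively:
  phi_{11} = rho(1)
  phi_{kk} = [rho(k) - sum_{j=1..k-1} phi_{k-1,j} rho(k-j)]
            / [1 - sum_{j=1..k-1} phi_{k-1,j} rho(j)],
  phi_{k,j} = phi_{k-1,j} - phi_{kk} phi_{k-1,k-j},  j = 1..k-1.
Step k = 1:
  phi_11 = rho(1) = 0.0605.
Step k = 2:
  phi_22 = [rho(2) - phi_11 rho(1)] / [1 - phi_11 rho(1)] = [0.0674 - (0.0605)(0.0605)] / [1 - (0.0605)(0.0605)]
         = 0.06373975 / 0.99633975 = 0.063974.
  Update: phi_21 = phi_11 - phi_22 phi_11 = 0.0605 - (0.063974)(0.0605) = 0.05663.
Step k = 3:
  phi_33 = [rho(3) - phi_21 rho(2) - phi_22 rho(1)] / [1 - phi_21 rho(1) - phi_22 rho(2)]
    numerator   = -0.4478 - (0.05663)(0.0674) - (0.063974)(0.0605) = -0.45548726
    denominator = 1 - (0.05663)(0.0605) - (0.063974)(0.0674) = 0.99226207
  phi_33 = -0.45548726 / 0.99226207 = -0.459.
Therefore phi_{33} = -0.4590.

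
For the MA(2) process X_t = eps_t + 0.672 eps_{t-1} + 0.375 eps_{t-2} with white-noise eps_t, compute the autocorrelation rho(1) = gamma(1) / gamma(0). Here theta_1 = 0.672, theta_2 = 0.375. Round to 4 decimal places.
\rho(1) = 0.5803

For an MA(q) process with theta_0 = 1, the autocovariance is
  gamma(k) = sigma^2 * sum_{i=0..q-k} theta_i * theta_{i+k},
and rho(k) = gamma(k) / gamma(0). Sigma^2 cancels.
  numerator   = (1)*(0.672) + (0.672)*(0.375) = 0.924.
  denominator = (1)^2 + (0.672)^2 + (0.375)^2 = 1.592209.
  rho(1) = 0.924 / 1.592209 = 0.5803.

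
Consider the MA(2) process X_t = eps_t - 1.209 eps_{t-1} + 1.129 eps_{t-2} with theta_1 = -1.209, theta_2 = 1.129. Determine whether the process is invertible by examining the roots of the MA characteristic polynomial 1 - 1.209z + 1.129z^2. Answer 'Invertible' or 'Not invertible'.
\text{Not invertible}

The MA(q) characteristic polynomial is P(z) = 1 - 1.209z + 1.129z^2.
Invertibility requires all roots to lie outside the unit circle, i.e. |z| > 1 for every root.
Set 1 + (-1.209) z + (1.129) z^2 = 0, i.e. a z^2 + b z + c = 0 with a = 1.129, b = -1.209, c = 1.
Discriminant D = b^2 - 4ac = (-1.209)^2 - 4*(1.129)*1 = 1.461681 - (4.516) = -3.054319.
D < 0, so the roots are the complex-conjugate pair z = (-b +/- i sqrt(-D)) / (2a) = 0.5354 +/- 0.774i.
For a conjugate pair |z|^2 = z * conj(z) = (product of roots) = c/a = 1/(1.129) = 0.88574, so |z| = sqrt(0.88574) = 0.9411 for both roots.
Moduli of all roots: 0.9411, 0.9411.
All moduli strictly greater than 1? No.
Verdict: Not invertible.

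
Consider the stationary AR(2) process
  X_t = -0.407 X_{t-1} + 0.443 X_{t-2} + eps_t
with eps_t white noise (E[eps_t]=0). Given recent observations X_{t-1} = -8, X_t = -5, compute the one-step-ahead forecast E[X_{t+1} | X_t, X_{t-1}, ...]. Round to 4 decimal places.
E[X_{t+1} \mid \mathcal F_t] = -1.5090

For an AR(p) model X_t = c + sum_i phi_i X_{t-i} + eps_t, the
one-step-ahead conditional mean is
  E[X_{t+1} | X_t, ...] = c + sum_i phi_i X_{t+1-i}.
Substitute known values:
  E[X_{t+1} | ...] = (-0.407) * (-5) + (0.443) * (-8)
                   = -1.5090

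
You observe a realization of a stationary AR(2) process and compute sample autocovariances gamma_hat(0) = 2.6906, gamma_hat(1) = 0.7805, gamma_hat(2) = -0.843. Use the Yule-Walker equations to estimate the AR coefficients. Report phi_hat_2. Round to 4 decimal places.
\hat\phi_{2} = -0.4340

The Yule-Walker equations for an AR(p) process read, in matrix form,
  Gamma_p phi = r_p,   with   (Gamma_p)_{ij} = gamma(|i - j|),
                       (r_p)_i = gamma(i),   i,j = 1..p.
Substitute the sample gammas (Toeplitz matrix and right-hand side of size 2):
  Gamma_p = [[2.6906, 0.7805], [0.7805, 2.6906]]
  r_p     = [0.7805, -0.843]
Written out:
  2.6906 phi_1 + 0.7805 phi_2 = 0.7805
  0.7805 phi_1 + 2.6906 phi_2 = -0.843
Solve by Cramer's rule:
  det = gamma(0)^2 - gamma(1)^2 = (2.6906)^2 - (0.7805)^2 = 7.23932836 - 0.60918025 = 6.63014811
  phi_hat_1 = [gamma(1) gamma(0) - gamma(1) gamma(2)] / det = [(0.7805)(2.6906) - (0.7805)(-0.843)] / 6.63014811 = 2.7579748 / 6.63014811 = 0.416
  phi_hat_2 = [gamma(0) gamma(2) - gamma(1)^2] / det = [(2.6906)(-0.843) - (0.7805)^2] / 6.63014811 = -2.87735605 / 6.63014811 = -0.434
So phi_hat = [0.4160, -0.4340].
Therefore phi_hat_2 = -0.4340.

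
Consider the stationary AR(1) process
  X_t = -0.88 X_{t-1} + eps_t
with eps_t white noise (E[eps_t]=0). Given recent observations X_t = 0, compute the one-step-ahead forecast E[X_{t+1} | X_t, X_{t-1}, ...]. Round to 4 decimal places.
E[X_{t+1} \mid \mathcal F_t] = 0.0000

For an AR(p) model X_t = c + sum_i phi_i X_{t-i} + eps_t, the
one-step-ahead conditional mean is
  E[X_{t+1} | X_t, ...] = c + sum_i phi_i X_{t+1-i}.
Substitute known values:
  E[X_{t+1} | ...] = (-0.88) * (0)
                   = 0.0000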